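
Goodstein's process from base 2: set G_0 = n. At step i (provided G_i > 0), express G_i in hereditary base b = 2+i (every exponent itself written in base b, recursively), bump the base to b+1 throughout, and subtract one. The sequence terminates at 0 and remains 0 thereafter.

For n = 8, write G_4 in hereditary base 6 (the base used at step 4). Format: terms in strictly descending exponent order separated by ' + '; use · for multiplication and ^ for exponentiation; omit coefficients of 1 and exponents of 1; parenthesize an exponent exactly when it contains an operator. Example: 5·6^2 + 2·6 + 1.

2·6^6 + 2·6^2 + 6 + 5

8 —HB2→ 2^(2 + 1) —bump→ 3^(3 + 1) = 81 —(−1)→ 80
80 —HB3→ 2·3^3 + 2·3^2 + 2·3 + 2 —bump→ 2·4^4 + 2·4^2 + 2·4 + 2 = 554 —(−1)→ 553
553 —HB4→ 2·4^4 + 2·4^2 + 2·4 + 1 —bump→ 2·5^5 + 2·5^2 + 2·5 + 1 = 6311 —(−1)→ 6310
6310 —HB5→ 2·5^5 + 2·5^2 + 2·5 —bump→ 2·6^6 + 2·6^2 + 2·6 = 93396 —(−1)→ 93395
93395 —HB6→ 2·6^6 + 2·6^2 + 6 + 5 —bump→ 2·7^7 + 2·7^2 + 7 + 5 = 1647196 —(−1)→ 1647195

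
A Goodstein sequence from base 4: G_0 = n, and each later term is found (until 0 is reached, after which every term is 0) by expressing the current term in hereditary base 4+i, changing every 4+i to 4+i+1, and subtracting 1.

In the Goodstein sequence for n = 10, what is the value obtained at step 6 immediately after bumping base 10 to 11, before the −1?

14

G_0=10  [base 4] 2·4 + 2  →[4↦5]→  2·5 + 2 = 12  −1 ⇒ G_1=11
G_1=11  [base 5] 2·5 + 1  →[5↦6]→  2·6 + 1 = 13  −1 ⇒ G_2=12
G_2=12  [base 6] 2·6  →[6↦7]→  2·7 = 14  −1 ⇒ G_3=13
G_3=13  [base 7] 7 + 6  →[7↦8]→  8 + 6 = 14  −1 ⇒ G_4=13
G_4=13  [base 8] 8 + 5  →[8↦9]→  9 + 5 = 14  −1 ⇒ G_5=13
G_5=13  [base 9] 9 + 4  →[9↦10]→  10 + 4 = 14  −1 ⇒ G_6=13
G_6=13  [base 10] 10 + 3  →[10↦11]→  11 + 3 = 14  −1 ⇒ G_7=13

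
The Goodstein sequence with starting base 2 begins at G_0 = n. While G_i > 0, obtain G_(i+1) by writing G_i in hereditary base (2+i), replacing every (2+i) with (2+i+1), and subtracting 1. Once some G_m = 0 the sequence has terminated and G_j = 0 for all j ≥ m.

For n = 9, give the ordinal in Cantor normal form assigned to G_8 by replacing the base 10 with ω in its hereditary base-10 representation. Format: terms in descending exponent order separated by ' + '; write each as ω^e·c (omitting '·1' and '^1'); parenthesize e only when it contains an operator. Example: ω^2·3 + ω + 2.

ω^ω·3 + ω^3·3 + ω^2·3 + ω·2 + 5

9 —HB2→ 2^(2 + 1) + 1 —bump→ 3^(3 + 1) + 1 = 82 —(−1)→ 81
81 —HB3→ 3^(3 + 1) —bump→ 4^(4 + 1) = 1024 —(−1)→ 1023
1023 —HB4→ 3·4^4 + 3·4^3 + 3·4^2 + 3·4 + 3 —bump→ 3·5^5 + 3·5^3 + 3·5^2 + 3·5 + 3 = 9843 —(−1)→ 9842
9842 —HB5→ 3·5^5 + 3·5^3 + 3·5^2 + 3·5 + 2 —bump→ 3·6^6 + 3·6^3 + 3·6^2 + 3·6 + 2 = 140744 —(−1)→ 140743
140743 —HB6→ 3·6^6 + 3·6^3 + 3·6^2 + 3·6 + 1 —bump→ 3·7^7 + 3·7^3 + 3·7^2 + 3·7 + 1 = 2471827 —(−1)→ 2471826
2471826 —HB7→ 3·7^7 + 3·7^3 + 3·7^2 + 3·7 —bump→ 3·8^8 + 3·8^3 + 3·8^2 + 3·8 = 50333400 —(−1)→ 50333399
50333399 —HB8→ 3·8^8 + 3·8^3 + 3·8^2 + 2·8 + 7 —bump→ 3·9^9 + 3·9^3 + 3·9^2 + 2·9 + 7 = 1162263922 —(−1)→ 1162263921
1162263921 —HB9→ 3·9^9 + 3·9^3 + 3·9^2 + 2·9 + 6 —bump→ 3·10^10 + 3·10^3 + 3·10^2 + 2·10 + 6 = 30000003326 —(−1)→ 30000003325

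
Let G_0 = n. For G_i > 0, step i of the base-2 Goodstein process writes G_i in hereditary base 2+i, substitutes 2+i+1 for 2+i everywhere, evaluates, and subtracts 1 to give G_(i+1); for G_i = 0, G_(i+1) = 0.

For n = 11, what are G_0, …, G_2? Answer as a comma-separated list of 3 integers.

11, 84, 1027

(0) 11|_2 = 2^(2 + 1) + 2 + 1 ↦ 3^(3 + 1) + 3 + 1|_3 = 85 ⇒ 84
(1) 84|_3 = 3^(3 + 1) + 3 ↦ 4^(4 + 1) + 4|_4 = 1028 ⇒ 1027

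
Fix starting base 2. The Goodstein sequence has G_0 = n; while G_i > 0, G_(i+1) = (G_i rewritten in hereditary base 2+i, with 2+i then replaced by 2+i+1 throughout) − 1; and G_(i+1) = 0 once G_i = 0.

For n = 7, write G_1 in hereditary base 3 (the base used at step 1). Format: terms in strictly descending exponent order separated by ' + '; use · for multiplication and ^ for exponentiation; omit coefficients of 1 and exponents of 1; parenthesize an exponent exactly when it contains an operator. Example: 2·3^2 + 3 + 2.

3^3 + 3

base 2: 7 = 2^2 + 2 + 1; at 3: 3^3 + 3 + 1 = 31; next = 30
base 3: 30 = 3^3 + 3; at 4: 4^4 + 4 = 260; next = 259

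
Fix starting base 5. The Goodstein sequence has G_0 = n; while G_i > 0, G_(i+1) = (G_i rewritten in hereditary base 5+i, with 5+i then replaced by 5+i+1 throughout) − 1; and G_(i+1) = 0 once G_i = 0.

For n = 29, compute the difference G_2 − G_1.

i=0: 29 = 5^2 + 4 (b=5); 5→6: 6^2 + 4 = 40; 40−1 = 39
i=1: 39 = 6^2 + 3 (b=6); 6→7: 7^2 + 3 = 52; 52−1 = 51

12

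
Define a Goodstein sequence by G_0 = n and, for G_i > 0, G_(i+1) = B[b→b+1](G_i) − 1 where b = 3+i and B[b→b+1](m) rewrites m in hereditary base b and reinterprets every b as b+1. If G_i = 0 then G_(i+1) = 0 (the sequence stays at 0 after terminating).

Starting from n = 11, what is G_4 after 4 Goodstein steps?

base 3: 11 = 3^2 + 2; at 4: 4^2 + 2 = 18; next = 17
base 4: 17 = 4^2 + 1; at 5: 5^2 + 1 = 26; next = 25
base 5: 25 = 5^2; at 6: 6^2 = 36; next = 35
base 6: 35 = 5·6 + 5; at 7: 5·7 + 5 = 40; next = 39
base 7: 39 = 5·7 + 4; at 8: 5·8 + 4 = 44; next = 43

39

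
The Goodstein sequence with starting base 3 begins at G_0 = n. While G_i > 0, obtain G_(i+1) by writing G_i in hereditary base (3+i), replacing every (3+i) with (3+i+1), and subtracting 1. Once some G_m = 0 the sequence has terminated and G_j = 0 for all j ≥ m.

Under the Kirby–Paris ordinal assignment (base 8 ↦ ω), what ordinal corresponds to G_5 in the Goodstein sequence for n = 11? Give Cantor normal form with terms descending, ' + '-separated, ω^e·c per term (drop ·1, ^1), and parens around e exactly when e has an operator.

i=0: 11 = 3^2 + 2 (b=3); 3→4: 4^2 + 2 = 18; 18−1 = 17
i=1: 17 = 4^2 + 1 (b=4); 4→5: 5^2 + 1 = 26; 26−1 = 25
i=2: 25 = 5^2 (b=5); 5→6: 6^2 = 36; 36−1 = 35
i=3: 35 = 5·6 + 5 (b=6); 6→7: 5·7 + 5 = 40; 40−1 = 39
i=4: 39 = 5·7 + 4 (b=7); 7→8: 5·8 + 4 = 44; 44−1 = 43
i=5: 43 = 5·8 + 3 (b=8); 8→9: 5·9 + 3 = 48; 48−1 = 47

ω·5 + 3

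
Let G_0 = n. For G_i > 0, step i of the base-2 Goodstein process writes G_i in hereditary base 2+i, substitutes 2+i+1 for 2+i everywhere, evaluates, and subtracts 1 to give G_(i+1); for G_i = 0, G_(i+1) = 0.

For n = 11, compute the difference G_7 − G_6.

step 0: 11 = 2^(2 + 1) + 2 + 1; sub 3 for 2: 3^(3 + 1) + 3 + 1; = 85; G_1 = 85−1 = 84
step 1: 84 = 3^(3 + 1) + 3; sub 4 for 3: 4^(4 + 1) + 4; = 1028; G_2 = 1028−1 = 1027
step 2: 1027 = 4^(4 + 1) + 3; sub 5 for 4: 5^(5 + 1) + 3; = 15628; G_3 = 15628−1 = 15627
step 3: 15627 = 5^(5 + 1) + 2; sub 6 for 5: 6^(6 + 1) + 2; = 279938; G_4 = 279938−1 = 279937
step 4: 279937 = 6^(6 + 1) + 1; sub 7 for 6: 7^(7 + 1) + 1; = 5764802; G_5 = 5764802−1 = 5764801
step 5: 5764801 = 7^(7 + 1); sub 8 for 7: 8^(8 + 1); = 134217728; G_6 = 134217728−1 = 134217727
step 6: 134217727 = 7·8^8 + 7·8^7 + 7·8^6 + 7·8^5 + 7·8^4 + 7·8^3 + 7·8^2 + 7·8 + 7; sub 9 for 8: 7·9^9 + 7·9^7 + 7·9^6 + 7·9^5 + 7·9^4 + 7·9^3 + 7·9^2 + 7·9 + 7; = 2749609303; G_7 = 2749609303−1 = 2749609302

2615391575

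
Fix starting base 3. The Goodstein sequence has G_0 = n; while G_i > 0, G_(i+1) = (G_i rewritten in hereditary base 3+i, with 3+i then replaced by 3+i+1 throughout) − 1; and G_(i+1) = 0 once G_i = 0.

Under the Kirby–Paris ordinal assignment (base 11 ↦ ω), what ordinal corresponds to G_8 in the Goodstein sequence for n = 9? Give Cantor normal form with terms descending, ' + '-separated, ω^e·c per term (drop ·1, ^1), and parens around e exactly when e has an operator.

(0) 9|_3 = 3^2 ↦ 4^2|_4 = 16 ⇒ 15
(1) 15|_4 = 3·4 + 3 ↦ 3·5 + 3|_5 = 18 ⇒ 17
(2) 17|_5 = 3·5 + 2 ↦ 3·6 + 2|_6 = 20 ⇒ 19
(3) 19|_6 = 3·6 + 1 ↦ 3·7 + 1|_7 = 22 ⇒ 21
(4) 21|_7 = 3·7 ↦ 3·8|_8 = 24 ⇒ 23
(5) 23|_8 = 2·8 + 7 ↦ 2·9 + 7|_9 = 25 ⇒ 24
(6) 24|_9 = 2·9 + 6 ↦ 2·10 + 6|_10 = 26 ⇒ 25
(7) 25|_10 = 2·10 + 5 ↦ 2·11 + 5|_11 = 27 ⇒ 26

ω·2 + 4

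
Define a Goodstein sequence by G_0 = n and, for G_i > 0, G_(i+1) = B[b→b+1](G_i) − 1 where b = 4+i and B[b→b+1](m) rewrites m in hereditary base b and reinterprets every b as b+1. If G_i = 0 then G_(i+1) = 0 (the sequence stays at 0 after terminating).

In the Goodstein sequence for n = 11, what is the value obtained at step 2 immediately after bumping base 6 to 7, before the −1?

15

step 0: 11 = 2·4 + 3; sub 5 for 4: 2·5 + 3; = 13; G_1 = 13−1 = 12
step 1: 12 = 2·5 + 2; sub 6 for 5: 2·6 + 2; = 14; G_2 = 14−1 = 13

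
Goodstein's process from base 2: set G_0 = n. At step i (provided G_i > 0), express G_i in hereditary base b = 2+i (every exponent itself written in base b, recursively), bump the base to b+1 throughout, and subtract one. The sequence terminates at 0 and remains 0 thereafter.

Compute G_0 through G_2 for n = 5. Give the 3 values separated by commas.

5, 27, 255

step 0: 5 = 2^2 + 1; sub 3 for 2: 3^3 + 1; = 28; G_1 = 28−1 = 27
step 1: 27 = 3^3; sub 4 for 3: 4^4; = 256; G_2 = 256−1 = 255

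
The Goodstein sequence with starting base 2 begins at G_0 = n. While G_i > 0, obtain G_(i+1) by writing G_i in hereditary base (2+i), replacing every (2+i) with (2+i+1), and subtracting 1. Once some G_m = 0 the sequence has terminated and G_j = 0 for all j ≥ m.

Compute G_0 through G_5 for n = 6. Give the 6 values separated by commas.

6, 29, 257, 3125, 46655, 98039

[0] 6 ≡ 2^2 + 2 (base 2). Lift 3: 30. −1: 29.
[1] 29 ≡ 3^3 + 2 (base 3). Lift 4: 258. −1: 257.
[2] 257 ≡ 4^4 + 1 (base 4). Lift 5: 3126. −1: 3125.
[3] 3125 ≡ 5^5 (base 5). Lift 6: 46656. −1: 46655.
[4] 46655 ≡ 5·6^5 + 5·6^4 + 5·6^3 + 5·6^2 + 5·6 + 5 (base 6). Lift 7: 98040. −1: 98039.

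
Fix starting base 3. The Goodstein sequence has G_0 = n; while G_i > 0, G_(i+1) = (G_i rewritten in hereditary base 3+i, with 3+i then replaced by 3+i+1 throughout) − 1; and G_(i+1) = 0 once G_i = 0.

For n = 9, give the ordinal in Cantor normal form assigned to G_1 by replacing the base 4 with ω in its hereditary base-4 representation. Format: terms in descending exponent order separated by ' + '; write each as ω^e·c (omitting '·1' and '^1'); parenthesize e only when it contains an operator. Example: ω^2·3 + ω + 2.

ω·3 + 3

i=0: 9 = 3^2 (b=3); 3→4: 4^2 = 16; 16−1 = 15
i=1: 15 = 3·4 + 3 (b=4); 4→5: 3·5 + 3 = 18; 18−1 = 17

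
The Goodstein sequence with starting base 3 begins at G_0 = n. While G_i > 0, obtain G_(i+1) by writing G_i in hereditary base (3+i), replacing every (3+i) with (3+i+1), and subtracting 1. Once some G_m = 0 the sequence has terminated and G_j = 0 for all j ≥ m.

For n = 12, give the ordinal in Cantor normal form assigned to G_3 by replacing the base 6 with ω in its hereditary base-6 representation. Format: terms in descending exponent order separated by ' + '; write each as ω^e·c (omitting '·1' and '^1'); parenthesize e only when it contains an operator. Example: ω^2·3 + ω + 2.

ω^2 + 1

[0] 12 ≡ 3^2 + 3 (base 3). Lift 4: 20. −1: 19.
[1] 19 ≡ 4^2 + 3 (base 4). Lift 5: 28. −1: 27.
[2] 27 ≡ 5^2 + 2 (base 5). Lift 6: 38. −1: 37.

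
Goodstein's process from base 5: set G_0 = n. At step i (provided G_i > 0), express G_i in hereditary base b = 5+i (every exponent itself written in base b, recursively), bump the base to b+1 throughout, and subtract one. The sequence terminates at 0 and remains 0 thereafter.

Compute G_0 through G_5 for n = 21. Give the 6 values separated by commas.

(0) 21|_5 = 4·5 + 1 ↦ 4·6 + 1|_6 = 25 ⇒ 24
(1) 24|_6 = 4·6 ↦ 4·7|_7 = 28 ⇒ 27
(2) 27|_7 = 3·7 + 6 ↦ 3·8 + 6|_8 = 30 ⇒ 29
(3) 29|_8 = 3·8 + 5 ↦ 3·9 + 5|_9 = 32 ⇒ 31
(4) 31|_9 = 3·9 + 4 ↦ 3·10 + 4|_10 = 34 ⇒ 33

21, 24, 27, 29, 31, 33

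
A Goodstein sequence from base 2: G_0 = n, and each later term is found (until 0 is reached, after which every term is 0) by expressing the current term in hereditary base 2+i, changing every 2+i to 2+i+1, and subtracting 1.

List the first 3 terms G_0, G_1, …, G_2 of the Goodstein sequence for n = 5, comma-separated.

5 —HB2→ 2^2 + 1 —bump→ 3^3 + 1 = 28 —(−1)→ 27
27 —HB3→ 3^3 —bump→ 4^4 = 256 —(−1)→ 255

5, 27, 255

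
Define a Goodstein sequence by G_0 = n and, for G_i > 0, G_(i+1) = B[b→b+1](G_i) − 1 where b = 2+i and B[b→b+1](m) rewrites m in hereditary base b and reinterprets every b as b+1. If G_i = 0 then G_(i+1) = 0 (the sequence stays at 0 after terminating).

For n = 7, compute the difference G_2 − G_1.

229

base 2: 7 = 2^2 + 2 + 1; at 3: 3^3 + 3 + 1 = 31; next = 30
base 3: 30 = 3^3 + 3; at 4: 4^4 + 4 = 260; next = 259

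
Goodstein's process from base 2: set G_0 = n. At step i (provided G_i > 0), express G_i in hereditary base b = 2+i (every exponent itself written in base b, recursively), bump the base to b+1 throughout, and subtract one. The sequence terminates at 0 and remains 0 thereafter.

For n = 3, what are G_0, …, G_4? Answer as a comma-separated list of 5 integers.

[0] 3 ≡ 2 + 1 (base 2). Lift 3: 4. −1: 3.
[1] 3 ≡ 3 (base 3). Lift 4: 4. −1: 3.
[2] 3 ≡ 3 (base 4). Lift 5: 3. −1: 2.
[3] 2 ≡ 2 (base 5). Lift 6: 2. −1: 1.

3, 3, 3, 2, 1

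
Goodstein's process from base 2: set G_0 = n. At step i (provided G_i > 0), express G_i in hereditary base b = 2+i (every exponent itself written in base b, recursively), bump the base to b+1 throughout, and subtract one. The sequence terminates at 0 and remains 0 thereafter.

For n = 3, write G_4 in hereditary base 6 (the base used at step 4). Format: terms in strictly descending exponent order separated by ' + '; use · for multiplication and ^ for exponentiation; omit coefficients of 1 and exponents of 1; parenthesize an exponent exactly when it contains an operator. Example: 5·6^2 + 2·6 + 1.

base 2: 3 = 2 + 1; at 3: 3 + 1 = 4; next = 3
base 3: 3 = 3; at 4: 4 = 4; next = 3
base 4: 3 = 3; at 5: 3 = 3; next = 2
base 5: 2 = 2; at 6: 2 = 2; next = 1
base 6: 1 = 1; at 7: 1 = 1; next = 0

1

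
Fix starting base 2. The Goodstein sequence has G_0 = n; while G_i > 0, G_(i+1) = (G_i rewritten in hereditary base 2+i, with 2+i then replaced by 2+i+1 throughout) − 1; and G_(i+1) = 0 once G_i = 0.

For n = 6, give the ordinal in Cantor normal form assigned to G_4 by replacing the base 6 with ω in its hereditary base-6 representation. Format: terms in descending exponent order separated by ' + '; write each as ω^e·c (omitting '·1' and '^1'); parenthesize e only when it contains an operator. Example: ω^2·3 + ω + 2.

ω^5·5 + ω^4·5 + ω^3·5 + ω^2·5 + ω·5 + 5

(0) 6|_2 = 2^2 + 2 ↦ 3^3 + 3|_3 = 30 ⇒ 29
(1) 29|_3 = 3^3 + 2 ↦ 4^4 + 2|_4 = 258 ⇒ 257
(2) 257|_4 = 4^4 + 1 ↦ 5^5 + 1|_5 = 3126 ⇒ 3125
(3) 3125|_5 = 5^5 ↦ 6^6|_6 = 46656 ⇒ 46655
(4) 46655|_6 = 5·6^5 + 5·6^4 + 5·6^3 + 5·6^2 + 5·6 + 5 ↦ 5·7^5 + 5·7^4 + 5·7^3 + 5·7^2 + 5·7 + 5|_7 = 98040 ⇒ 98039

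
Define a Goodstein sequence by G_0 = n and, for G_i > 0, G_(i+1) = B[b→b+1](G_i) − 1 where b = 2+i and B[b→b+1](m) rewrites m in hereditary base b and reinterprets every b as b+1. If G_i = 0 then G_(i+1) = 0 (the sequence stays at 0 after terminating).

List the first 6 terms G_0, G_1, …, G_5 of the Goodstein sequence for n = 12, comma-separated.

12, 107, 1065, 15685, 280019, 5764910

12 —HB2→ 2^(2 + 1) + 2^2 —bump→ 3^(3 + 1) + 3^3 = 108 —(−1)→ 107
107 —HB3→ 3^(3 + 1) + 2·3^2 + 2·3 + 2 —bump→ 4^(4 + 1) + 2·4^2 + 2·4 + 2 = 1066 —(−1)→ 1065
1065 —HB4→ 4^(4 + 1) + 2·4^2 + 2·4 + 1 —bump→ 5^(5 + 1) + 2·5^2 + 2·5 + 1 = 15686 —(−1)→ 15685
15685 —HB5→ 5^(5 + 1) + 2·5^2 + 2·5 —bump→ 6^(6 + 1) + 2·6^2 + 2·6 = 280020 —(−1)→ 280019
280019 —HB6→ 6^(6 + 1) + 2·6^2 + 6 + 5 —bump→ 7^(7 + 1) + 2·7^2 + 7 + 5 = 5764911 —(−1)→ 5764910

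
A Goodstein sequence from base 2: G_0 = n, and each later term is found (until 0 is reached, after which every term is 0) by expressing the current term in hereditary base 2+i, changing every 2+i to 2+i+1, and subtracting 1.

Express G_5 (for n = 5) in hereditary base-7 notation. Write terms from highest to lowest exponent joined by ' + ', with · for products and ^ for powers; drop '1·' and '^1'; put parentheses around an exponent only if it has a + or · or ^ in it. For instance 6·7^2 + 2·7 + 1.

3·7^3 + 3·7^2 + 3·7

[0] 5 ≡ 2^2 + 1 (base 2). Lift 3: 28. −1: 27.
[1] 27 ≡ 3^3 (base 3). Lift 4: 256. −1: 255.
[2] 255 ≡ 3·4^3 + 3·4^2 + 3·4 + 3 (base 4). Lift 5: 468. −1: 467.
[3] 467 ≡ 3·5^3 + 3·5^2 + 3·5 + 2 (base 5). Lift 6: 776. −1: 775.
[4] 775 ≡ 3·6^3 + 3·6^2 + 3·6 + 1 (base 6). Lift 7: 1198. −1: 1197.
[5] 1197 ≡ 3·7^3 + 3·7^2 + 3·7 (base 7). Lift 8: 1752. −1: 1751.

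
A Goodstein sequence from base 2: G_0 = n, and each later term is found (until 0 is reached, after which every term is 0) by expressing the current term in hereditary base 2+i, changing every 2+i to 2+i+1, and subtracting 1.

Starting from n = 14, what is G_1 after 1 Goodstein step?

base 2: 14 = 2^(2 + 1) + 2^2 + 2; at 3: 3^(3 + 1) + 3^3 + 3 = 111; next = 110
base 3: 110 = 3^(3 + 1) + 3^3 + 2; at 4: 4^(4 + 1) + 4^4 + 2 = 1282; next = 1281

110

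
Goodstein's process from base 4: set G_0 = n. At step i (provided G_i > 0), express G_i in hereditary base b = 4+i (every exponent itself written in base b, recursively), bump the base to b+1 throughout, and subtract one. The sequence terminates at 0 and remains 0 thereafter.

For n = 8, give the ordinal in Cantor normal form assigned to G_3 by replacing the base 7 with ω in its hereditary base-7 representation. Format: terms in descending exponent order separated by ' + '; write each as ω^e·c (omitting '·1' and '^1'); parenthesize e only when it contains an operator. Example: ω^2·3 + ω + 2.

ω + 2

i=0: 8 = 2·4 (b=4); 4→5: 2·5 = 10; 10−1 = 9
i=1: 9 = 5 + 4 (b=5); 5→6: 6 + 4 = 10; 10−1 = 9
i=2: 9 = 6 + 3 (b=6); 6→7: 7 + 3 = 10; 10−1 = 9
i=3: 9 = 7 + 2 (b=7); 7→8: 8 + 2 = 10; 10−1 = 9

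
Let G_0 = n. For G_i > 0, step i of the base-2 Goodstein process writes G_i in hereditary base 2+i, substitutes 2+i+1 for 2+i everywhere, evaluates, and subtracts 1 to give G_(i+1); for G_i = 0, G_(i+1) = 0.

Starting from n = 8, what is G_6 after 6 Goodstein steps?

G_0=8  [base 2] 2^(2 + 1)  →[2↦3]→  3^(3 + 1) = 81  −1 ⇒ G_1=80
G_1=80  [base 3] 2·3^3 + 2·3^2 + 2·3 + 2  →[3↦4]→  2·4^4 + 2·4^2 + 2·4 + 2 = 554  −1 ⇒ G_2=553
G_2=553  [base 4] 2·4^4 + 2·4^2 + 2·4 + 1  →[4↦5]→  2·5^5 + 2·5^2 + 2·5 + 1 = 6311  −1 ⇒ G_3=6310
G_3=6310  [base 5] 2·5^5 + 2·5^2 + 2·5  →[5↦6]→  2·6^6 + 2·6^2 + 2·6 = 93396  −1 ⇒ G_4=93395
G_4=93395  [base 6] 2·6^6 + 2·6^2 + 6 + 5  →[6↦7]→  2·7^7 + 2·7^2 + 7 + 5 = 1647196  −1 ⇒ G_5=1647195
G_5=1647195  [base 7] 2·7^7 + 2·7^2 + 7 + 4  →[7↦8]→  2·8^8 + 2·8^2 + 8 + 4 = 33554572  −1 ⇒ G_6=33554571
G_6=33554571  [base 8] 2·8^8 + 2·8^2 + 8 + 3  →[8↦9]→  2·9^9 + 2·9^2 + 9 + 3 = 774841152  −1 ⇒ G_7=774841151

33554571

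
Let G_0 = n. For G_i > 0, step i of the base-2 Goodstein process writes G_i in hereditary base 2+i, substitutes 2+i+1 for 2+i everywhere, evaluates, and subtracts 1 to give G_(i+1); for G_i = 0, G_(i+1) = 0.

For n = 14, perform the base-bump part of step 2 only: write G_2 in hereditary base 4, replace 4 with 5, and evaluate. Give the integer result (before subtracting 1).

18751

14 —HB2→ 2^(2 + 1) + 2^2 + 2 —bump→ 3^(3 + 1) + 3^3 + 3 = 111 —(−1)→ 110
110 —HB3→ 3^(3 + 1) + 3^3 + 2 —bump→ 4^(4 + 1) + 4^4 + 2 = 1282 —(−1)→ 1281
1281 —HB4→ 4^(4 + 1) + 4^4 + 1 —bump→ 5^(5 + 1) + 5^5 + 1 = 18751 —(−1)→ 18750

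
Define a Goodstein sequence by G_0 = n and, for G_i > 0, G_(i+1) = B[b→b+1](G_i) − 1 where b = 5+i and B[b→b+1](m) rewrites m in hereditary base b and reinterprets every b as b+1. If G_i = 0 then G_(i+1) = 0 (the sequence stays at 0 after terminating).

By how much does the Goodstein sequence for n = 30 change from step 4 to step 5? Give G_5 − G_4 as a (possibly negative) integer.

[0] 30 ≡ 5^2 + 5 (base 5). Lift 6: 42. −1: 41.
[1] 41 ≡ 6^2 + 5 (base 6). Lift 7: 54. −1: 53.
[2] 53 ≡ 7^2 + 4 (base 7). Lift 8: 68. −1: 67.
[3] 67 ≡ 8^2 + 3 (base 8). Lift 9: 84. −1: 83.
[4] 83 ≡ 9^2 + 2 (base 9). Lift 10: 102. −1: 101.

18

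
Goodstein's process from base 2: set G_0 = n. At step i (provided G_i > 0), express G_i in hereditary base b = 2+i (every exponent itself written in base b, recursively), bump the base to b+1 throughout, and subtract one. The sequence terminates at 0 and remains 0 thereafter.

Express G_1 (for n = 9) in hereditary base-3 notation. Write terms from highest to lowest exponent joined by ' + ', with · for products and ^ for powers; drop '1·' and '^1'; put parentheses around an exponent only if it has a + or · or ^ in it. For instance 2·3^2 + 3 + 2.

base 2: 9 = 2^(2 + 1) + 1; at 3: 3^(3 + 1) + 1 = 82; next = 81
base 3: 81 = 3^(3 + 1); at 4: 4^(4 + 1) = 1024; next = 1023

3^(3 + 1)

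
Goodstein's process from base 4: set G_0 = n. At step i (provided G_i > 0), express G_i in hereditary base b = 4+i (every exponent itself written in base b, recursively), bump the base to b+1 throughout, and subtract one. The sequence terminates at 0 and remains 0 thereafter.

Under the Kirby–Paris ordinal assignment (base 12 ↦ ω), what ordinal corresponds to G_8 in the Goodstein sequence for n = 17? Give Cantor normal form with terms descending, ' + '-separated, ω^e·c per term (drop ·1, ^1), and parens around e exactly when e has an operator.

ω·4 + 11

[0] 17 ≡ 4^2 + 1 (base 4). Lift 5: 26. −1: 25.
[1] 25 ≡ 5^2 (base 5). Lift 6: 36. −1: 35.
[2] 35 ≡ 5·6 + 5 (base 6). Lift 7: 40. −1: 39.
[3] 39 ≡ 5·7 + 4 (base 7). Lift 8: 44. −1: 43.
[4] 43 ≡ 5·8 + 3 (base 8). Lift 9: 48. −1: 47.
[5] 47 ≡ 5·9 + 2 (base 9). Lift 10: 52. −1: 51.
[6] 51 ≡ 5·10 + 1 (base 10). Lift 11: 56. −1: 55.
[7] 55 ≡ 5·11 (base 11). Lift 12: 60. −1: 59.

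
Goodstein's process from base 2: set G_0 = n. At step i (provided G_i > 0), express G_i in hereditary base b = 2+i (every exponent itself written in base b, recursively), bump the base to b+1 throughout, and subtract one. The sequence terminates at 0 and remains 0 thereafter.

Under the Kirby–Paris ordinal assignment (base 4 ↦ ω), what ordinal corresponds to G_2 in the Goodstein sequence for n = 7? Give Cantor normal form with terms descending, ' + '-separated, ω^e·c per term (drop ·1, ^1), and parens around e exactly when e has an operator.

ω^ω + 3

G_0=7  [base 2] 2^2 + 2 + 1  →[2↦3]→  3^3 + 3 + 1 = 31  −1 ⇒ G_1=30
G_1=30  [base 3] 3^3 + 3  →[3↦4]→  4^4 + 4 = 260  −1 ⇒ G_2=259
G_2=259  [base 4] 4^4 + 3  →[4↦5]→  5^5 + 3 = 3128  −1 ⇒ G_3=3127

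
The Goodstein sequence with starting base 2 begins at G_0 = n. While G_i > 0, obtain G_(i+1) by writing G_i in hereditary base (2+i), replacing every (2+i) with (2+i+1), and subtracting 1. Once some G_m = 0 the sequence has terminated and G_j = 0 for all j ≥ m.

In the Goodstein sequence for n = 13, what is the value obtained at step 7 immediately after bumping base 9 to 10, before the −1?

100000003326

i=0: 13 = 2^(2 + 1) + 2^2 + 1 (b=2); 2→3: 3^(3 + 1) + 3^3 + 1 = 109; 109−1 = 108
i=1: 108 = 3^(3 + 1) + 3^3 (b=3); 3→4: 4^(4 + 1) + 4^4 = 1280; 1280−1 = 1279
i=2: 1279 = 4^(4 + 1) + 3·4^3 + 3·4^2 + 3·4 + 3 (b=4); 4→5: 5^(5 + 1) + 3·5^3 + 3·5^2 + 3·5 + 3 = 16093; 16093−1 = 16092
i=3: 16092 = 5^(5 + 1) + 3·5^3 + 3·5^2 + 3·5 + 2 (b=5); 5→6: 6^(6 + 1) + 3·6^3 + 3·6^2 + 3·6 + 2 = 280712; 280712−1 = 280711
i=4: 280711 = 6^(6 + 1) + 3·6^3 + 3·6^2 + 3·6 + 1 (b=6); 6→7: 7^(7 + 1) + 3·7^3 + 3·7^2 + 3·7 + 1 = 5765999; 5765999−1 = 5765998
i=5: 5765998 = 7^(7 + 1) + 3·7^3 + 3·7^2 + 3·7 (b=7); 7→8: 8^(8 + 1) + 3·8^3 + 3·8^2 + 3·8 = 134219480; 134219480−1 = 134219479
i=6: 134219479 = 8^(8 + 1) + 3·8^3 + 3·8^2 + 2·8 + 7 (b=8); 8→9: 9^(9 + 1) + 3·9^3 + 3·9^2 + 2·9 + 7 = 3486786856; 3486786856−1 = 3486786855
i=7: 3486786855 = 9^(9 + 1) + 3·9^3 + 3·9^2 + 2·9 + 6 (b=9); 9→10: 10^(10 + 1) + 3·10^3 + 3·10^2 + 2·10 + 6 = 100000003326; 100000003326−1 = 100000003325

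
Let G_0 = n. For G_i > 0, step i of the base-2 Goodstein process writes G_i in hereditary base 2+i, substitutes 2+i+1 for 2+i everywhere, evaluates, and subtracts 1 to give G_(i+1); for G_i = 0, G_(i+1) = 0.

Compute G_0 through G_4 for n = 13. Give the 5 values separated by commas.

13, 108, 1279, 16092, 280711

base 2: 13 = 2^(2 + 1) + 2^2 + 1; at 3: 3^(3 + 1) + 3^3 + 1 = 109; next = 108
base 3: 108 = 3^(3 + 1) + 3^3; at 4: 4^(4 + 1) + 4^4 = 1280; next = 1279
base 4: 1279 = 4^(4 + 1) + 3·4^3 + 3·4^2 + 3·4 + 3; at 5: 5^(5 + 1) + 3·5^3 + 3·5^2 + 3·5 + 3 = 16093; next = 16092
base 5: 16092 = 5^(5 + 1) + 3·5^3 + 3·5^2 + 3·5 + 2; at 6: 6^(6 + 1) + 3·6^3 + 3·6^2 + 3·6 + 2 = 280712; next = 280711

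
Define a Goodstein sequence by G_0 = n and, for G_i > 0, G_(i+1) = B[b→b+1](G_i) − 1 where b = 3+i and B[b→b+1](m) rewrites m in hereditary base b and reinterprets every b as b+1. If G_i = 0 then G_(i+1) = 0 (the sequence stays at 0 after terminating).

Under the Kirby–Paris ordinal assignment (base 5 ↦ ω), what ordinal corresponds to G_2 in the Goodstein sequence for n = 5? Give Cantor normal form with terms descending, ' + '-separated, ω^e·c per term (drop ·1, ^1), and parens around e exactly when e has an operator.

ω

[0] 5 ≡ 3 + 2 (base 3). Lift 4: 6. −1: 5.
[1] 5 ≡ 4 + 1 (base 4). Lift 5: 6. −1: 5.
[2] 5 ≡ 5 (base 5). Lift 6: 6. −1: 5.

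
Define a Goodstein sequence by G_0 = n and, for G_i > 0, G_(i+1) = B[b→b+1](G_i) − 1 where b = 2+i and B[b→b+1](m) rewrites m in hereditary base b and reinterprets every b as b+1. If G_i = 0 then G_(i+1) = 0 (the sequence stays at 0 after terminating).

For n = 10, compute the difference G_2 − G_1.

942

(0) 10|_2 = 2^(2 + 1) + 2 ↦ 3^(3 + 1) + 3|_3 = 84 ⇒ 83
(1) 83|_3 = 3^(3 + 1) + 2 ↦ 4^(4 + 1) + 2|_4 = 1026 ⇒ 1025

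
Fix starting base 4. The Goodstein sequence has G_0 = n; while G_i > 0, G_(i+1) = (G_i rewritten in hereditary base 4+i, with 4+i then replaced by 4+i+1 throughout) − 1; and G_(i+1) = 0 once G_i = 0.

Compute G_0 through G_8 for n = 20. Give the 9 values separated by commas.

20, 29, 39, 51, 65, 81, 99, 107, 115

[0] 20 ≡ 4^2 + 4 (base 4). Lift 5: 30. −1: 29.
[1] 29 ≡ 5^2 + 4 (base 5). Lift 6: 40. −1: 39.
[2] 39 ≡ 6^2 + 3 (base 6). Lift 7: 52. −1: 51.
[3] 51 ≡ 7^2 + 2 (base 7). Lift 8: 66. −1: 65.
[4] 65 ≡ 8^2 + 1 (base 8). Lift 9: 82. −1: 81.
[5] 81 ≡ 9^2 (base 9). Lift 10: 100. −1: 99.
[6] 99 ≡ 9·10 + 9 (base 10). Lift 11: 108. −1: 107.
[7] 107 ≡ 9·11 + 8 (base 11). Lift 12: 116. −1: 115.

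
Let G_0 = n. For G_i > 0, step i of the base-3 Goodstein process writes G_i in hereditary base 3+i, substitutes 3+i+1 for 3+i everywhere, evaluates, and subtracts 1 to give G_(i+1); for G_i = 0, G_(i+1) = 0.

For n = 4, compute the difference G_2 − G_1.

0

G_0=4  [base 3] 3 + 1  →[3↦4]→  4 + 1 = 5  −1 ⇒ G_1=4
G_1=4  [base 4] 4  →[4↦5]→  5 = 5  −1 ⇒ G_2=4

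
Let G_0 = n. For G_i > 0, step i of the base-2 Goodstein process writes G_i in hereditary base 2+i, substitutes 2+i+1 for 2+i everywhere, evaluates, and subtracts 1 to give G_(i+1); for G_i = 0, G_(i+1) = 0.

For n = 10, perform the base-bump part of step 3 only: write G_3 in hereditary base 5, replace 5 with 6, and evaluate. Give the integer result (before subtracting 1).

279936

base 2: 10 = 2^(2 + 1) + 2; at 3: 3^(3 + 1) + 3 = 84; next = 83
base 3: 83 = 3^(3 + 1) + 2; at 4: 4^(4 + 1) + 2 = 1026; next = 1025
base 4: 1025 = 4^(4 + 1) + 1; at 5: 5^(5 + 1) + 1 = 15626; next = 15625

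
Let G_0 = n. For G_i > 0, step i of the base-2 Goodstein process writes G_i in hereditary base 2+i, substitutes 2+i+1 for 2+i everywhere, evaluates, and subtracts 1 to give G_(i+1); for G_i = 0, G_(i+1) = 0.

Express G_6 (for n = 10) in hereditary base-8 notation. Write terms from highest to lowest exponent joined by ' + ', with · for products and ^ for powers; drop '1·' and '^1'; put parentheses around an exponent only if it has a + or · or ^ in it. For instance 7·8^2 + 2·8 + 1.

5·8^8 + 5·8^5 + 5·8^4 + 5·8^3 + 5·8^2 + 5·8 + 3

i=0: 10 = 2^(2 + 1) + 2 (b=2); 2→3: 3^(3 + 1) + 3 = 84; 84−1 = 83
i=1: 83 = 3^(3 + 1) + 2 (b=3); 3→4: 4^(4 + 1) + 2 = 1026; 1026−1 = 1025
i=2: 1025 = 4^(4 + 1) + 1 (b=4); 4→5: 5^(5 + 1) + 1 = 15626; 15626−1 = 15625
i=3: 15625 = 5^(5 + 1) (b=5); 5→6: 6^(6 + 1) = 279936; 279936−1 = 279935
i=4: 279935 = 5·6^6 + 5·6^5 + 5·6^4 + 5·6^3 + 5·6^2 + 5·6 + 5 (b=6); 6→7: 5·7^7 + 5·7^5 + 5·7^4 + 5·7^3 + 5·7^2 + 5·7 + 5 = 4215755; 4215755−1 = 4215754
i=5: 4215754 = 5·7^7 + 5·7^5 + 5·7^4 + 5·7^3 + 5·7^2 + 5·7 + 4 (b=7); 7→8: 5·8^8 + 5·8^5 + 5·8^4 + 5·8^3 + 5·8^2 + 5·8 + 4 = 84073324; 84073324−1 = 84073323
i=6: 84073323 = 5·8^8 + 5·8^5 + 5·8^4 + 5·8^3 + 5·8^2 + 5·8 + 3 (b=8); 8→9: 5·9^9 + 5·9^5 + 5·9^4 + 5·9^3 + 5·9^2 + 5·9 + 3 = 1937434593; 1937434593−1 = 1937434592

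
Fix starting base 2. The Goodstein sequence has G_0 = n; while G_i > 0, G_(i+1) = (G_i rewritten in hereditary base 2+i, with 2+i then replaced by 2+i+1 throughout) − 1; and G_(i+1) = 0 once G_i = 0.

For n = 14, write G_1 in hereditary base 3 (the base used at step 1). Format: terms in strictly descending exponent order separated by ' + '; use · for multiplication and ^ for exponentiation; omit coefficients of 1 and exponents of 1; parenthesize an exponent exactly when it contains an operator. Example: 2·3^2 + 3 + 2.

(0) 14|_2 = 2^(2 + 1) + 2^2 + 2 ↦ 3^(3 + 1) + 3^3 + 3|_3 = 111 ⇒ 110
(1) 110|_3 = 3^(3 + 1) + 3^3 + 2 ↦ 4^(4 + 1) + 4^4 + 2|_4 = 1282 ⇒ 1281

3^(3 + 1) + 3^3 + 2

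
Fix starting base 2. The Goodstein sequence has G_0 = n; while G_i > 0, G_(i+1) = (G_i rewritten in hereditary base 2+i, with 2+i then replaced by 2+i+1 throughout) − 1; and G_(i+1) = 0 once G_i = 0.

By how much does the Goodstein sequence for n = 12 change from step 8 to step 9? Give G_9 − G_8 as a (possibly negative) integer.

(0) 12|_2 = 2^(2 + 1) + 2^2 ↦ 3^(3 + 1) + 3^3|_3 = 108 ⇒ 107
(1) 107|_3 = 3^(3 + 1) + 2·3^2 + 2·3 + 2 ↦ 4^(4 + 1) + 2·4^2 + 2·4 + 2|_4 = 1066 ⇒ 1065
(2) 1065|_4 = 4^(4 + 1) + 2·4^2 + 2·4 + 1 ↦ 5^(5 + 1) + 2·5^2 + 2·5 + 1|_5 = 15686 ⇒ 15685
(3) 15685|_5 = 5^(5 + 1) + 2·5^2 + 2·5 ↦ 6^(6 + 1) + 2·6^2 + 2·6|_6 = 280020 ⇒ 280019
(4) 280019|_6 = 6^(6 + 1) + 2·6^2 + 6 + 5 ↦ 7^(7 + 1) + 2·7^2 + 7 + 5|_7 = 5764911 ⇒ 5764910
(5) 5764910|_7 = 7^(7 + 1) + 2·7^2 + 7 + 4 ↦ 8^(8 + 1) + 2·8^2 + 8 + 4|_8 = 134217868 ⇒ 134217867
(6) 134217867|_8 = 8^(8 + 1) + 2·8^2 + 8 + 3 ↦ 9^(9 + 1) + 2·9^2 + 9 + 3|_9 = 3486784575 ⇒ 3486784574
(7) 3486784574|_9 = 9^(9 + 1) + 2·9^2 + 9 + 2 ↦ 10^(10 + 1) + 2·10^2 + 10 + 2|_10 = 100000000212 ⇒ 100000000211
(8) 100000000211|_10 = 10^(10 + 1) + 2·10^2 + 10 + 1 ↦ 11^(11 + 1) + 2·11^2 + 11 + 1|_11 = 3138428376975 ⇒ 3138428376974

3038428376763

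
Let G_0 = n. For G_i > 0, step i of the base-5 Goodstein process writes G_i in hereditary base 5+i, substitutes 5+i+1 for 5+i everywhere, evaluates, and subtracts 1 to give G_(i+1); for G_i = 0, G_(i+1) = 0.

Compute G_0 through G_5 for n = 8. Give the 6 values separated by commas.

i=0: 8 = 5 + 3 (b=5); 5→6: 6 + 3 = 9; 9−1 = 8
i=1: 8 = 6 + 2 (b=6); 6→7: 7 + 2 = 9; 9−1 = 8
i=2: 8 = 7 + 1 (b=7); 7→8: 8 + 1 = 9; 9−1 = 8
i=3: 8 = 8 (b=8); 8→9: 9 = 9; 9−1 = 8
i=4: 8 = 8 (b=9); 9→10: 8 = 8; 8−1 = 7

8, 8, 8, 8, 8, 7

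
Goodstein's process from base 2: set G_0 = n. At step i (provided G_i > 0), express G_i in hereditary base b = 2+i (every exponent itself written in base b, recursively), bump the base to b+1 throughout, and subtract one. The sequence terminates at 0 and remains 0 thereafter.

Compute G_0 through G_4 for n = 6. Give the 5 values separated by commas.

6, 29, 257, 3125, 46655

base 2: 6 = 2^2 + 2; at 3: 3^3 + 3 = 30; next = 29
base 3: 29 = 3^3 + 2; at 4: 4^4 + 2 = 258; next = 257
base 4: 257 = 4^4 + 1; at 5: 5^5 + 1 = 3126; next = 3125
base 5: 3125 = 5^5; at 6: 6^6 = 46656; next = 46655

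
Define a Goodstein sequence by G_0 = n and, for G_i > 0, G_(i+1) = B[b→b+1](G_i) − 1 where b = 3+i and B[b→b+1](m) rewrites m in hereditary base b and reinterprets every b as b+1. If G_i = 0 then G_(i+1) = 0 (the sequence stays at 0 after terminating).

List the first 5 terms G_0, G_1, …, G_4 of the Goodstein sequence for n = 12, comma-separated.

12, 19, 27, 37, 49

(0) 12|_3 = 3^2 + 3 ↦ 4^2 + 4|_4 = 20 ⇒ 19
(1) 19|_4 = 4^2 + 3 ↦ 5^2 + 3|_5 = 28 ⇒ 27
(2) 27|_5 = 5^2 + 2 ↦ 6^2 + 2|_6 = 38 ⇒ 37
(3) 37|_6 = 6^2 + 1 ↦ 7^2 + 1|_7 = 50 ⇒ 49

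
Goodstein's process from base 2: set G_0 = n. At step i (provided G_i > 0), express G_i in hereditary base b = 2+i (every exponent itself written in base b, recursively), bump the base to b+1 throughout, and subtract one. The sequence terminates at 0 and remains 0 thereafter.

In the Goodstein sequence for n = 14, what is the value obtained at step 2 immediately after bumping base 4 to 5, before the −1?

18751

base 2: 14 = 2^(2 + 1) + 2^2 + 2; at 3: 3^(3 + 1) + 3^3 + 3 = 111; next = 110
base 3: 110 = 3^(3 + 1) + 3^3 + 2; at 4: 4^(4 + 1) + 4^4 + 2 = 1282; next = 1281
base 4: 1281 = 4^(4 + 1) + 4^4 + 1; at 5: 5^(5 + 1) + 5^5 + 1 = 18751; next = 18750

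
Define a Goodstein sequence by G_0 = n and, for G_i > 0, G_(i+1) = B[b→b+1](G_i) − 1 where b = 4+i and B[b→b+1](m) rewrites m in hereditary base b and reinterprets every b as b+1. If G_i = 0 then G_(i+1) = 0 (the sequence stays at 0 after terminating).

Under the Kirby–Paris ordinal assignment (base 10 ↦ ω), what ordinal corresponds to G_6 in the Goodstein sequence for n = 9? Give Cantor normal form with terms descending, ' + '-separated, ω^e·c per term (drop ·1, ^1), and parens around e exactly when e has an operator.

ω + 1

step 0: 9 = 2·4 + 1; sub 5 for 4: 2·5 + 1; = 11; G_1 = 11−1 = 10
step 1: 10 = 2·5; sub 6 for 5: 2·6; = 12; G_2 = 12−1 = 11
step 2: 11 = 6 + 5; sub 7 for 6: 7 + 5; = 12; G_3 = 12−1 = 11
step 3: 11 = 7 + 4; sub 8 for 7: 8 + 4; = 12; G_4 = 12−1 = 11
step 4: 11 = 8 + 3; sub 9 for 8: 9 + 3; = 12; G_5 = 12−1 = 11
step 5: 11 = 9 + 2; sub 10 for 9: 10 + 2; = 12; G_6 = 12−1 = 11
step 6: 11 = 10 + 1; sub 11 for 10: 11 + 1; = 12; G_7 = 12−1 = 11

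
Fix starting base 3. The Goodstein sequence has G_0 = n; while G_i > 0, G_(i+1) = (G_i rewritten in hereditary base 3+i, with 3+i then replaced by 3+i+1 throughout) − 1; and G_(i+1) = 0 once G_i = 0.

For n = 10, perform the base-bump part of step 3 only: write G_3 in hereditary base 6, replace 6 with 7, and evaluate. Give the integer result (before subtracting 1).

31

G_0 = 10. HB_3(10) = 3^2 + 1. Bump = 17. G_1 = 16.
G_1 = 16. HB_4(16) = 4^2. Bump = 25. G_2 = 24.
G_2 = 24. HB_5(24) = 4·5 + 4. Bump = 28. G_3 = 27.
G_3 = 27. HB_6(27) = 4·6 + 3. Bump = 31. G_4 = 30.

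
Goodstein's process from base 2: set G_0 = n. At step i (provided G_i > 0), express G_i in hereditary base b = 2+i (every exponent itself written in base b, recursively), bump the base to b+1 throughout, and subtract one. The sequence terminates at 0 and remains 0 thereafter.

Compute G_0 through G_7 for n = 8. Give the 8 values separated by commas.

8, 80, 553, 6310, 93395, 1647195, 33554571, 774841151

[0] 8 ≡ 2^(2 + 1) (base 2). Lift 3: 81. −1: 80.
[1] 80 ≡ 2·3^3 + 2·3^2 + 2·3 + 2 (base 3). Lift 4: 554. −1: 553.
[2] 553 ≡ 2·4^4 + 2·4^2 + 2·4 + 1 (base 4). Lift 5: 6311. −1: 6310.
[3] 6310 ≡ 2·5^5 + 2·5^2 + 2·5 (base 5). Lift 6: 93396. −1: 93395.
[4] 93395 ≡ 2·6^6 + 2·6^2 + 6 + 5 (base 6). Lift 7: 1647196. −1: 1647195.
[5] 1647195 ≡ 2·7^7 + 2·7^2 + 7 + 4 (base 7). Lift 8: 33554572. −1: 33554571.
[6] 33554571 ≡ 2·8^8 + 2·8^2 + 8 + 3 (base 8). Lift 9: 774841152. −1: 774841151.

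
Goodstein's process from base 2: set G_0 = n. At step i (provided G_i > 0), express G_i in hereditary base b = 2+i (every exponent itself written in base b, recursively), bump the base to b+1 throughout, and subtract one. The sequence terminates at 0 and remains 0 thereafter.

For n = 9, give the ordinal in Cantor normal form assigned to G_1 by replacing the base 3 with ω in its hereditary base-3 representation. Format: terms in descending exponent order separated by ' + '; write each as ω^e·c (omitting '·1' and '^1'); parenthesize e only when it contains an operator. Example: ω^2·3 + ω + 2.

ω^(ω + 1)

G_0 = 9. HB_2(9) = 2^(2 + 1) + 1. Bump = 82. G_1 = 81.
G_1 = 81. HB_3(81) = 3^(3 + 1). Bump = 1024. G_2 = 1023.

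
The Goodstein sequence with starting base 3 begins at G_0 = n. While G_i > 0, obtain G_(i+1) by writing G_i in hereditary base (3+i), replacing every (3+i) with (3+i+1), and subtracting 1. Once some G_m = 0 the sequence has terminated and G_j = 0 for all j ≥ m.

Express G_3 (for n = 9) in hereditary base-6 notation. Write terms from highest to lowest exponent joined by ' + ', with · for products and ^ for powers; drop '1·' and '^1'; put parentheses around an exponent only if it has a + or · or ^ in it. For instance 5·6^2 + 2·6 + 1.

G_0 = 9. HB_3(9) = 3^2. Bump = 16. G_1 = 15.
G_1 = 15. HB_4(15) = 3·4 + 3. Bump = 18. G_2 = 17.
G_2 = 17. HB_5(17) = 3·5 + 2. Bump = 20. G_3 = 19.
G_3 = 19. HB_6(19) = 3·6 + 1. Bump = 22. G_4 = 21.

3·6 + 1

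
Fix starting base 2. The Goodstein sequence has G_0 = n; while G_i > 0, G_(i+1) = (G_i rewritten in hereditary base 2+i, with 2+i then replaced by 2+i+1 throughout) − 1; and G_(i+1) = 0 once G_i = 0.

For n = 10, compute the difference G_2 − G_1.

942

i=0: 10 = 2^(2 + 1) + 2 (b=2); 2→3: 3^(3 + 1) + 3 = 84; 84−1 = 83
i=1: 83 = 3^(3 + 1) + 2 (b=3); 3→4: 4^(4 + 1) + 2 = 1026; 1026−1 = 1025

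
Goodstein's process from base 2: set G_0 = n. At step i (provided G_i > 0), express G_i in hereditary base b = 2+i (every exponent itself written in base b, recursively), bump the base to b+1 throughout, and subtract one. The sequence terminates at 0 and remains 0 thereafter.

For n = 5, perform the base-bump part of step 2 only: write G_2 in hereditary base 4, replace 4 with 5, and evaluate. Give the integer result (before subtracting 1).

G_0=5  [base 2] 2^2 + 1  →[2↦3]→  3^3 + 1 = 28  −1 ⇒ G_1=27
G_1=27  [base 3] 3^3  →[3↦4]→  4^4 = 256  −1 ⇒ G_2=255
G_2=255  [base 4] 3·4^3 + 3·4^2 + 3·4 + 3  →[4↦5]→  3·5^3 + 3·5^2 + 3·5 + 3 = 468  −1 ⇒ G_3=467

468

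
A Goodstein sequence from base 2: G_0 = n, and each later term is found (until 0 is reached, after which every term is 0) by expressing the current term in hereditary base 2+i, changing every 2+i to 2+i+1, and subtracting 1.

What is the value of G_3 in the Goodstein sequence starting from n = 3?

2

G_0 = 3. HB_2(3) = 2 + 1. Bump = 4. G_1 = 3.
G_1 = 3. HB_3(3) = 3. Bump = 4. G_2 = 3.
G_2 = 3. HB_4(3) = 3. Bump = 3. G_3 = 2.
G_3 = 2. HB_5(2) = 2. Bump = 2. G_4 = 1.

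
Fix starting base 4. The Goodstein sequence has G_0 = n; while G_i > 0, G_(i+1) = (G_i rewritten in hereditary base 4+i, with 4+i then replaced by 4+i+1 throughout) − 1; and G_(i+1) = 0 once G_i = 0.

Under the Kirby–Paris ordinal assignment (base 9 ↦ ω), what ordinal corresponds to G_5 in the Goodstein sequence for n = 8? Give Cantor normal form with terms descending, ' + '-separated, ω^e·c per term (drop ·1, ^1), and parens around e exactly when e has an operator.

ω

8 —HB4→ 2·4 —bump→ 2·5 = 10 —(−1)→ 9
9 —HB5→ 5 + 4 —bump→ 6 + 4 = 10 —(−1)→ 9
9 —HB6→ 6 + 3 —bump→ 7 + 3 = 10 —(−1)→ 9
9 —HB7→ 7 + 2 —bump→ 8 + 2 = 10 —(−1)→ 9
9 —HB8→ 8 + 1 —bump→ 9 + 1 = 10 —(−1)→ 9
9 —HB9→ 9 —bump→ 10 = 10 —(−1)→ 9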